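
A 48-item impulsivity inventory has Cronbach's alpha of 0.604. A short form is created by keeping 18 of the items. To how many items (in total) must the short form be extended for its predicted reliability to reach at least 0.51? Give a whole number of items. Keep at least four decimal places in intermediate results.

33

Short-form reliability: n = 18/48 = 0.3750; r_18 = n·r/(1+(n−1)r) ≈ 0.3639
Then solve for n' with r_old = 0.3639, r_target = 0.51: n' = 0.51(1 − 0.3639)/[0.3639(1 − 0.51)] = 1.8194
Total items = 1.8194 × 18 = 32.75, rounded up to 33.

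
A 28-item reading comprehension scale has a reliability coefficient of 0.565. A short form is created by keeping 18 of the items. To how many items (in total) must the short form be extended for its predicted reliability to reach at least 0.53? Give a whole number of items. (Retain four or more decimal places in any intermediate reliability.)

25

First, r for the 18-item form: n = 18/28 = 0.6429, so r_18 = 0.6429·0.565/(1 + (0.6429 − 1)·0.565) = 0.4551
Then solve for n' with r_old = 0.4551, r_target = 0.53: n' = 0.53(1 − 0.4551)/[0.4551(1 − 0.53)] = 1.3502
Items = 1.3502 × 18 ≈ 24.30 → 25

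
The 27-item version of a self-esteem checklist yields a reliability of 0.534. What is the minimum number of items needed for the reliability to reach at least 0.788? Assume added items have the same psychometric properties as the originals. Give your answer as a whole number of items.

88

Spearman-Brown solved for the length factor n:
n = r*(1 − r) / [ r (1 − r*) ]
n = 0.788 × (1 − 0.534) / [ 0.534 × (1 − 0.788) ]
  = 0.367208 / 0.113208 = 3.2437
So the test needs 3.2437 × 27 ≈ 87.58 items; rounding up, 88.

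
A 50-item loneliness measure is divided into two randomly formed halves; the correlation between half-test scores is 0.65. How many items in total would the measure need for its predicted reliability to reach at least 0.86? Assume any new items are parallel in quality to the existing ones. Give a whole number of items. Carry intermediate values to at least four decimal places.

r_full = 2(0.65)/(1 + 0.65) = 0.7879
n = r_tgt(1 − r_full) / [r_full(1 − r_tgt)] = 0.86 × 0.2121 / (0.7879 × 0.14) ≈ 1.6536
Required items = 1.6536 × 50 = 82.68, so 83 items.

83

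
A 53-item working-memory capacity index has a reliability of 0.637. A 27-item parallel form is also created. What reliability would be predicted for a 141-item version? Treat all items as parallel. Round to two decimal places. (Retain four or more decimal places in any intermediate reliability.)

0.82

Only the ratio of lengths matters: n = 141/53 = 2.6604
r_{141} = n·r / (1 + (n − 1)·r) = 1.6947 / 2.0577 ≈ 0.8236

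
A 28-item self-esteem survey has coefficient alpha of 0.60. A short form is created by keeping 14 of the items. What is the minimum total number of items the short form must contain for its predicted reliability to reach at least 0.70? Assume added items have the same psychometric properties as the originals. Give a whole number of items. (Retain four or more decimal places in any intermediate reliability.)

44

Short-form reliability: n = 14/28 = 0.5000; r_14 = n·r/(1+(n−1)r) ≈ 0.4286
Then solve for n' with r_old = 0.4286, r_target = 0.70: n' = 0.70(1 − 0.4286)/[0.4286(1 − 0.70)] = 3.1107
Items = 3.1107 × 14 ≈ 43.55 → 44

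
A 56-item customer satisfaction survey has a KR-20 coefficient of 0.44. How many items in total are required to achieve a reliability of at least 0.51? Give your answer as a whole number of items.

75

Invert Spearman-Brown to solve for n:
n = r_target (1 − r_old) / [ r_old (1 − r_target) ]
n = 0.51(1 − 0.44) / [0.44(1 − 0.51)]
n = 0.2856 / 0.2156 ≈ 1.3247
So the test needs 1.3247 × 56 ≈ 74.18 items; rounding up, 75.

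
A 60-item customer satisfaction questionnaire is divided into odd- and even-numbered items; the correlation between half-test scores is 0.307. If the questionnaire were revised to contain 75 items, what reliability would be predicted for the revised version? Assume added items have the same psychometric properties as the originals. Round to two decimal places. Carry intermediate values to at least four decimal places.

Spearman-Brown correction (n = 2): r_full = 2·0.307/(1 + 0.307) = 0.4698
Then adjust to 75 items: n = 75/60 = 1.2500
r_new = n·r_full / (1 + (n − 1)·r_full) = 0.5873 / 1.1175 ≈ 0.5255

0.53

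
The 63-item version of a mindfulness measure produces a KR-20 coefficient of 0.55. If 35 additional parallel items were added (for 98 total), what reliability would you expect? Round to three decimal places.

0.655

Length ratio n = 98/63 = 1.5556
By Spearman-Brown, r_new = n r / (1 + (n − 1) r).
r_new = (1.5556 × 0.55) / (1 + (1.5556 − 1) × 0.55)
     = 0.8556 / 1.3056 = 0.6553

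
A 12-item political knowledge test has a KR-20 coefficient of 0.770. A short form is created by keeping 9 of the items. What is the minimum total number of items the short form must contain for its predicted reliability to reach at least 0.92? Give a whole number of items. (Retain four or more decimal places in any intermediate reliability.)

First, r for the 9-item form: n = 9/12 = 0.7500, so r_9 = 0.7500·0.770/(1 + (0.7500 − 1)·0.770) = 0.7152
Then solve for n' with r_old = 0.7152, r_target = 0.92: n' = 0.92(1 − 0.7152)/[0.7152(1 − 0.92)] = 4.5794
Total items = 4.5794 × 9 = 41.21, rounded up to 42.

42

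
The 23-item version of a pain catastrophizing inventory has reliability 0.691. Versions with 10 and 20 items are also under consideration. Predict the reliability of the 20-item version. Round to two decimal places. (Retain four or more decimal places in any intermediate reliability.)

0.66

The 10-item form is not needed; work directly from the 23-item form with n = 20/23 = 0.8696.
r_{20} = n·r / (1 + (n − 1)·r) = 0.6009 / 0.9099 ≈ 0.6604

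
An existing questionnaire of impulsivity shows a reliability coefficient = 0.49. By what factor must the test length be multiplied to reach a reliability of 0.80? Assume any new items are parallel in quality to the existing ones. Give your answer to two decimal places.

Spearman-Brown solved for the length factor n:
n = r_target (1 − r_old) / [ r_old (1 − r_target) ]
n = [0.80 × 0.51] / [0.49 × 0.20]
  = 0.4080 / 0.0980 = 4.1633

4.16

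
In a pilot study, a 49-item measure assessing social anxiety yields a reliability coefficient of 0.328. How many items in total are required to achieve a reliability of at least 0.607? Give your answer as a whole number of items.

156

n = [0.607 × 0.672] / [0.328 × 0.393]
n = 0.407904 / 0.128904 ≈ 3.1644
3.1644 × 49 = 155.06 → 156 items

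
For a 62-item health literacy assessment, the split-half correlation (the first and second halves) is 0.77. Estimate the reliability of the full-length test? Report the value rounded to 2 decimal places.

0.87

Each half is half the length of the full test, so the full test is n = 2 times a half.
r_full = 2(0.77) / (1 + 0.77)
       = 1.5400 / 1.7700 = 0.8701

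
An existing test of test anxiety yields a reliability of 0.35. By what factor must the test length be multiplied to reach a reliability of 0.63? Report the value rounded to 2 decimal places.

3.16

n = [0.63 × 0.65] / [0.35 × 0.37]
n = 0.4095 / 0.1295 ≈ 3.1622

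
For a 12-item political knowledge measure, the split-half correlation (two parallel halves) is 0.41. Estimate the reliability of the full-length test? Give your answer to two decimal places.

0.58

Each half is half the length of the full test, so the full test is n = 2 times a half.
r_full = 2r_hh / (1 + r_hh) = 2 × 0.41 / (1 + 0.41)
r_full = 0.8200 / 1.4100 ≈ 0.5816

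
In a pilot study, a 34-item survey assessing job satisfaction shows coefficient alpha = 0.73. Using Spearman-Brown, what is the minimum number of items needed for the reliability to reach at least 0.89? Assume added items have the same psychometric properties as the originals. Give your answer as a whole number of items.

Spearman-Brown solved for the length factor n:
n = r_target (1 − r_old) / [ r_old (1 − r_target) ]
n = [0.89 × 0.27] / [0.73 × 0.11]
  = 0.2403 / 0.0803 = 2.9925
So the test needs 2.9925 × 34 ≈ 101.75 items; rounding up, 102.

102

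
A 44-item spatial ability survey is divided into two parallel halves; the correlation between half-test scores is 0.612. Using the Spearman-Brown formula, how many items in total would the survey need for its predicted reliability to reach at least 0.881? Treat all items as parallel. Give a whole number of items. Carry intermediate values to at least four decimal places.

r_full = 2(0.612)/(1 + 0.612) = 0.7593
n = r_tgt(1 − r_full) / [r_full(1 − r_tgt)] = 0.881 × 0.2407 / (0.7593 × 0.119) ≈ 2.3469
Required items = 2.3469 × 44 = 103.26, so 104 items.

104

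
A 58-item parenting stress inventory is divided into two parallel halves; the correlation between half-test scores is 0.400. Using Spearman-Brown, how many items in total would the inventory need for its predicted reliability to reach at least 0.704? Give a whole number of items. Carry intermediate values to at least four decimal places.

104

r_full = 2(0.400)/(1 + 0.400) = 0.5714
Solve Spearman-Brown for n: n = 0.704(1 − 0.5714) / [0.5714(1 − 0.704)] = 1.7840
Items = 1.7840 × 58 ≈ 103.47 → 104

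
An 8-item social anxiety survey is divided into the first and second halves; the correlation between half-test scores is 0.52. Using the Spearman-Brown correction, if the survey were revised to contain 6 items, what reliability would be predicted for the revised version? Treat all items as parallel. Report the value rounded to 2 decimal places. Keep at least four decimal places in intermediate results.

First correct the split-half correlation to full-test reliability: r_full = 2 × 0.52 / (1 + 0.52) ≈ 0.6842
Length factor from 8 to 6 items: n = 6/8 = 0.7500
r_new = n·r_full / (1 + (n − 1)·r_full) = 0.5131 / 0.8289 ≈ 0.6190

0.62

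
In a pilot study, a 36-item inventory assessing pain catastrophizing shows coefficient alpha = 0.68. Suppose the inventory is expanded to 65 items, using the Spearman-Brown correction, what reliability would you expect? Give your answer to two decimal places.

n = 65/36 = 1.8056
r_new = 1.8056·0.68 / [1 + (1.8056 − 1)·0.68]
r_new = 1.2278 / 1.5478 ≈ 0.7933

0.79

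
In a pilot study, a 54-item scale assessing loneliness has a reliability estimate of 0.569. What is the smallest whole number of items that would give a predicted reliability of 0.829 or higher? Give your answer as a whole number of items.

199

Invert Spearman-Brown to solve for n:
n = r_target (1 − r_old) / [ r_old (1 − r_target) ]
n = 0.829(1 − 0.569) / [0.569(1 − 0.829)]
  = 0.357299 / 0.097299 = 3.6722
Items needed = n × 54 = 3.6722 × 54 ≈ 198.30 → round up to 199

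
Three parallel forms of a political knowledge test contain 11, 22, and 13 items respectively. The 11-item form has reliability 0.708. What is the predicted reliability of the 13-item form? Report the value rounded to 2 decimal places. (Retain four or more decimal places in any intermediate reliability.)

0.74

Only the ratio of lengths matters: n = 13/11 = 1.1818
r_{13} = n·r / (1 + (n − 1)·r) = 0.8367 / 1.1287 ≈ 0.7413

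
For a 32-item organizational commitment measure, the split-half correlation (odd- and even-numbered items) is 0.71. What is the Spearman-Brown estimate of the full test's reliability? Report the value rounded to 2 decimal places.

0.83

Apply the Spearman-Brown correction with n = 2:
r_full = 2(0.71) / (1 + 0.71)
r_full = 1.4200 / 1.7100 ≈ 0.8304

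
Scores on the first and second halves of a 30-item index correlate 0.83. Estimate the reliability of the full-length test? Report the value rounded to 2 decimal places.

0.91

Apply the Spearman-Brown correction with n = 2:
r_full = 2r_hh / (1 + r_hh) = 2 × 0.83 / (1 + 0.83)
       = 1.6600 / 1.8300 = 0.9071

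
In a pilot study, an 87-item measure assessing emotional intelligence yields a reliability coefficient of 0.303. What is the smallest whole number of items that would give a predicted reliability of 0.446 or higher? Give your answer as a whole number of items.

Invert Spearman-Brown to solve for n:
n = r*(1 − r) / [ r (1 − r*) ]
n = [0.446 × 0.697] / [0.303 × 0.554]
n = 0.310862 / 0.167862 ≈ 1.8519
So the test needs 1.8519 × 87 ≈ 161.12 items; rounding up, 162.

162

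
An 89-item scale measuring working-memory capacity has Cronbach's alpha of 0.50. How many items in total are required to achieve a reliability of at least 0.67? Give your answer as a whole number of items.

n = 0.67 × (1 − 0.50) / [ 0.50 × (1 − 0.67) ]
  = 0.3350 / 0.1650 = 2.0303
So the test needs 2.0303 × 89 ≈ 180.70 items; rounding up, 181.

181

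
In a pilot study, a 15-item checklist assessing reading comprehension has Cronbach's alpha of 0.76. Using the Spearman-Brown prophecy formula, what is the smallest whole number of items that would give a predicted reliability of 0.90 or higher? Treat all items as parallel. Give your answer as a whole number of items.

43

Rearranging the Spearman-Brown formula for n,
n = r_target (1 − r_old) / [ r_old (1 − r_target) ]
n = 0.90(1 − 0.76) / [0.76(1 − 0.90)]
  = 0.2160 / 0.0760 = 2.8421
Items needed = n × 15 = 2.8421 × 15 ≈ 42.63 → round up to 43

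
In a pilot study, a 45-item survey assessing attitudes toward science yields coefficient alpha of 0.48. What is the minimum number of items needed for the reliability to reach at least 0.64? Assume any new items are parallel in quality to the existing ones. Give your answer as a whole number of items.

Rearranging the Spearman-Brown formula for n,
n = r_target (1 − r_old) / [ r_old (1 − r_target) ]
n = 0.64 × (1 − 0.48) / [ 0.48 × (1 − 0.64) ]
  = 0.3328 / 0.1728 = 1.9259
Items needed = n × 45 = 1.9259 × 45 ≈ 86.67 → round up to 87

87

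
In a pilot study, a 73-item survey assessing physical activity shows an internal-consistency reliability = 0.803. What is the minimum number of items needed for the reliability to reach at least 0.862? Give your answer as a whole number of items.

112

Spearman-Brown solved for the length factor n:
n = r*(1 − r) / [ r (1 − r*) ]
n = 0.862 × (1 − 0.803) / [ 0.803 × (1 − 0.862) ]
n = 0.169814 / 0.110814 ≈ 1.5324
So the test needs 1.5324 × 73 ≈ 111.87 items; rounding up, 112.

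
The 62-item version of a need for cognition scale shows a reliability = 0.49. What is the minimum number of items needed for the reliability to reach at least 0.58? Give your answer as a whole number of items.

n = 0.58 × (1 − 0.49) / [ 0.49 × (1 − 0.58) ]
  = 0.2958 / 0.2058 = 1.4373
1.4373 × 62 = 89.11 → 90 items

90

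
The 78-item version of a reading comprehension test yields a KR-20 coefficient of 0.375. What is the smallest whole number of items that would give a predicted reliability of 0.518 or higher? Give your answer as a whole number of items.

n = 0.518(1 − 0.375) / [0.375(1 − 0.518)]
  = 0.323750 / 0.180750 = 1.7911
1.7911 × 78 = 139.71 → 140 items

140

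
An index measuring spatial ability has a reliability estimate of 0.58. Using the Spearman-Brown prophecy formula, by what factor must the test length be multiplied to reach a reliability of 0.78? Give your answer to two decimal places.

Rearranging the Spearman-Brown formula for n,
n = r*(1 − r) / [ r (1 − r*) ]
n = [0.78 × 0.42] / [0.58 × 0.22]
  = 0.3276 / 0.1276 = 2.5674

2.57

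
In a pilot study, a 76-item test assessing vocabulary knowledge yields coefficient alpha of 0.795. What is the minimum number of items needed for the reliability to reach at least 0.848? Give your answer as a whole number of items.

110

n = 0.848 × (1 − 0.795) / [ 0.795 × (1 − 0.848) ]
n = 0.173840 / 0.120840 ≈ 1.4386
Items needed = n × 76 = 1.4386 × 76 ≈ 109.33 → round up to 110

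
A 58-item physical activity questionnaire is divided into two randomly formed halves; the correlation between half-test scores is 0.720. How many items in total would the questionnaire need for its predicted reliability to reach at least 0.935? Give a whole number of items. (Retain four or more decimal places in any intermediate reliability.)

163

r_full = 2(0.720)/(1 + 0.720) = 0.8372
Solve Spearman-Brown for n: n = 0.935(1 − 0.8372) / [0.8372(1 − 0.935)] = 2.7972
Required items = 2.7972 × 58 = 162.24, so 163 items.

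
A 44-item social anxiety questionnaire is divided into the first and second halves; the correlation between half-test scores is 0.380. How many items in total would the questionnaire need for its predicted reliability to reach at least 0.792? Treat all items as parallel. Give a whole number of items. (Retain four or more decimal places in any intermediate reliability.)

137

r_full = 2(0.380)/(1 + 0.380) = 0.5507
Solve Spearman-Brown for n: n = 0.792(1 − 0.5507) / [0.5507(1 − 0.792)] = 3.1066
Required items = 3.1066 × 44 = 136.69, so 137 items.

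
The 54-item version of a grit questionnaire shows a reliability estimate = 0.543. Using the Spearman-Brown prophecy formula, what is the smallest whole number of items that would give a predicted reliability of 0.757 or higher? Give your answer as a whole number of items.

142

n = 0.757 × (1 − 0.543) / [ 0.543 × (1 − 0.757) ]
  = 0.345949 / 0.131949 = 2.6218
2.6218 × 54 = 141.58 → 142 items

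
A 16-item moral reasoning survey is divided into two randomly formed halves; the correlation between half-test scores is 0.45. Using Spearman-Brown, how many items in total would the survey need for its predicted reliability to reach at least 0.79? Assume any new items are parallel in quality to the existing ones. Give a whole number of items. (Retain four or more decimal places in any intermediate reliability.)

r_full = 2(0.45)/(1 + 0.45) = 0.6207
n = r_tgt(1 − r_full) / [r_full(1 − r_tgt)] = 0.79 × 0.3793 / (0.6207 × 0.21) ≈ 2.2988
Items = 2.2988 × 16 ≈ 36.78 → 37

37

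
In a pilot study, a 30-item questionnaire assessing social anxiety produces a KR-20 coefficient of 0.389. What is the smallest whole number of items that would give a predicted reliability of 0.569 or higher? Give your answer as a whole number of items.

Rearranging the Spearman-Brown formula for n,
n = r_target (1 − r_old) / [ r_old (1 − r_target) ]
n = 0.569(1 − 0.389) / [0.389(1 − 0.569)]
n = 0.347659 / 0.167659 ≈ 2.0736
2.0736 × 30 = 62.21 → 63 items

63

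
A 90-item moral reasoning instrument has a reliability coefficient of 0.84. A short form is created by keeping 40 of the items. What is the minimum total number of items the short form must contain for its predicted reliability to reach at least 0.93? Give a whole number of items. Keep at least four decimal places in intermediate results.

Short-form reliability: n = 40/90 = 0.4444; r_40 = n·r/(1+(n−1)r) ≈ 0.7000
Length factor from the short form to reach 0.93: n' = 0.93(1 − 0.7000) / [0.7000(1 − 0.93)] ≈ 5.6939
Items = 5.6939 × 40 ≈ 227.76 → 228

228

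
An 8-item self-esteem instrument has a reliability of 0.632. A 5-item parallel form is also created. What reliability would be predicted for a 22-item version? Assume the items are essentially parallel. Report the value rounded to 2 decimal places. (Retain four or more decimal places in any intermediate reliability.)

Only the ratio of lengths matters: n = 22/8 = 2.7500
r_{22} = n·r / (1 + (n − 1)·r) = 1.7380 / 2.1060 ≈ 0.8253

0.83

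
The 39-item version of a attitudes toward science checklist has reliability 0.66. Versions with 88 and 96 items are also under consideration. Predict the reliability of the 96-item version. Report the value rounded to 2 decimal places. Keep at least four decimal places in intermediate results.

0.83

Only the ratio of lengths matters: n = 96/39 = 2.4615
r_{96} = n·r / (1 + (n − 1)·r) = 1.6246 / 1.9646 ≈ 0.8269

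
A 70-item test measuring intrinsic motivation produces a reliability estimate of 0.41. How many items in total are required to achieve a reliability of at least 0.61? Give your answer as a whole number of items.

Invert Spearman-Brown to solve for n:
n = r*(1 − r) / [ r (1 − r*) ]
n = [0.61 × 0.59] / [0.41 × 0.39]
n = 0.3599 / 0.1599 ≈ 2.2508
Items needed = n × 70 = 2.2508 × 70 ≈ 157.56 → round up to 158

158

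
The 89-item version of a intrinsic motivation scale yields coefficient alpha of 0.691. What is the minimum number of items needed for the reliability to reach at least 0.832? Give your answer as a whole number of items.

Invert Spearman-Brown to solve for n:
n = r*(1 − r) / [ r (1 − r*) ]
n = [0.832 × 0.309] / [0.691 × 0.168]
  = 0.257088 / 0.116088 = 2.2146
Items needed = n × 89 = 2.2146 × 89 ≈ 197.10 → round up to 198

198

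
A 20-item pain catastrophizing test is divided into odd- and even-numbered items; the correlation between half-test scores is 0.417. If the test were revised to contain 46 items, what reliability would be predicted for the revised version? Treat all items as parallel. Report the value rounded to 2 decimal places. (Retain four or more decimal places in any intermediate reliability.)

Spearman-Brown correction (n = 2): r_full = 2·0.417/(1 + 0.417) = 0.5886
Length factor from 20 to 46 items: n = 46/20 = 2.3000
r_new = n·r_full / (1 + (n − 1)·r_full) = 1.3538 / 1.7652 ≈ 0.7669

0.77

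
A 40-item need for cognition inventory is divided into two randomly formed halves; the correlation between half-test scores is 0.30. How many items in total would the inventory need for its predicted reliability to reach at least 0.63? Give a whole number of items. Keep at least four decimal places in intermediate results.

80

Corrected full-test reliability: r_full = 2 × 0.30 / (1 + 0.30) ≈ 0.4615
Solve Spearman-Brown for n: n = 0.63(1 − 0.4615) / [0.4615(1 − 0.63)] = 1.9868
Required items = 1.9868 × 40 = 79.47, so 80 items.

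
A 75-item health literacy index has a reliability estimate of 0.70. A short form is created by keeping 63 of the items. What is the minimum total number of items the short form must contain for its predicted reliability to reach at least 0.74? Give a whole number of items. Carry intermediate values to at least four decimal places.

Short-form reliability: n = 63/75 = 0.8400; r_63 = n·r/(1+(n−1)r) ≈ 0.6622
Length factor from the short form to reach 0.74: n' = 0.74(1 − 0.6622) / [0.6622(1 − 0.74)] ≈ 1.4519
Total items = 1.4519 × 63 = 91.47, rounded up to 92.

92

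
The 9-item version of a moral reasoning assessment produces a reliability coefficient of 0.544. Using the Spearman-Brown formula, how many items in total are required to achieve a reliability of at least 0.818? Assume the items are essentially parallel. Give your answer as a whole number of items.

34

n = 0.818(1 − 0.544) / [0.544(1 − 0.818)]
  = 0.373008 / 0.099008 = 3.7675
So the test needs 3.7675 × 9 ≈ 33.91 items; rounding up, 34.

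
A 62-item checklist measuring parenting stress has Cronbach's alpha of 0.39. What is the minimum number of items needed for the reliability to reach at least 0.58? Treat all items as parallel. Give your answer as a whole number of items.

Spearman-Brown solved for the length factor n:
n = r_target (1 − r_old) / [ r_old (1 − r_target) ]
n = [0.58 × 0.61] / [0.39 × 0.42]
n = 0.3538 / 0.1638 ≈ 2.1600
2.1600 × 62 = 133.92 → 134 items

134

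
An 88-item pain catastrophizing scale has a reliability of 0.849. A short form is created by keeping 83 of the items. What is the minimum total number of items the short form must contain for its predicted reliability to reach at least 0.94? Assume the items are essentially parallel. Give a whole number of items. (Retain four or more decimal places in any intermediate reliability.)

Short-form reliability: n = 83/88 = 0.9432; r_83 = n·r/(1+(n−1)r) ≈ 0.8413
Then solve for n' with r_old = 0.8413, r_target = 0.94: n' = 0.94(1 − 0.8413)/[0.8413(1 − 0.94)] = 2.9553
Items = 2.9553 × 83 ≈ 245.29 → 246

246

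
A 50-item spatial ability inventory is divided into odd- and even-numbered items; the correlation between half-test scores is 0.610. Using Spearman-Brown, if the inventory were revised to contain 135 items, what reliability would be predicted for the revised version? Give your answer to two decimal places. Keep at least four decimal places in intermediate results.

0.89

Spearman-Brown correction (n = 2): r_full = 2·0.610/(1 + 0.610) = 0.7578
Then adjust to 135 items: n = 135/50 = 2.7000
r_new = n·r_full / (1 + (n − 1)·r_full) = 2.0461 / 2.2883 ≈ 0.8942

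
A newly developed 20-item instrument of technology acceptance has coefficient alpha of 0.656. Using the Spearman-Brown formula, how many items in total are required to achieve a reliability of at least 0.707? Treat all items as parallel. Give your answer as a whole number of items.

26

Rearranging the Spearman-Brown formula for n,
n = r*(1 − r) / [ r (1 − r*) ]
n = [0.707 × 0.344] / [0.656 × 0.293]
  = 0.243208 / 0.192208 = 1.2653
So the test needs 1.2653 × 20 ≈ 25.31 items; rounding up, 26.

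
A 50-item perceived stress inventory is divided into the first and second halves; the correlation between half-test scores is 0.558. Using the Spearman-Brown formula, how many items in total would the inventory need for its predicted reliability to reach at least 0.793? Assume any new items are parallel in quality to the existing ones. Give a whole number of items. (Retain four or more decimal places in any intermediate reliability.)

76

r_full = 2(0.558)/(1 + 0.558) = 0.7163
n = r_tgt(1 − r_full) / [r_full(1 − r_tgt)] = 0.793 × 0.2837 / (0.7163 × 0.207) ≈ 1.5173
Required items = 1.5173 × 50 = 75.87, so 76 items.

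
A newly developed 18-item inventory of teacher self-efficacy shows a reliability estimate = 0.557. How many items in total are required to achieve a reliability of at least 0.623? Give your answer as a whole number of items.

24

n = 0.623 × (1 − 0.557) / [ 0.557 × (1 − 0.623) ]
  = 0.275989 / 0.209989 = 1.3143
So the test needs 1.3143 × 18 ≈ 23.66 items; rounding up, 24.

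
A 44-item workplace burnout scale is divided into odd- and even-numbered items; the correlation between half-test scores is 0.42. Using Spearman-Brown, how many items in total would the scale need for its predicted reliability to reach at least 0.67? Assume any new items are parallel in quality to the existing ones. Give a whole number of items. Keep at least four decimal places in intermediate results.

62

r_full = 2(0.42)/(1 + 0.42) = 0.5915
n = r_tgt(1 − r_full) / [r_full(1 − r_tgt)] = 0.67 × 0.4085 / (0.5915 × 0.33) ≈ 1.4022
Required items = 1.4022 × 44 = 61.70, so 62 items.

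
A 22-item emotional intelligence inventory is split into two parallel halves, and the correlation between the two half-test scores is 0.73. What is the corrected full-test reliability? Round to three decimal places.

0.844

Each half is half the length of the full test, so the full test is n = 2 times a half.
r_full = 2r_hh / (1 + r_hh) = 2 × 0.73 / (1 + 0.73)
       = 1.4600 / 1.7300 = 0.8439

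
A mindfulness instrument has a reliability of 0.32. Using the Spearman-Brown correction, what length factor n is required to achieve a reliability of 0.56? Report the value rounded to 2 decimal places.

Spearman-Brown solved for the length factor n:
n = r*(1 − r) / [ r (1 − r*) ]
n = 0.56(1 − 0.32) / [0.32(1 − 0.56)]
  = 0.3808 / 0.1408 = 2.7045

2.70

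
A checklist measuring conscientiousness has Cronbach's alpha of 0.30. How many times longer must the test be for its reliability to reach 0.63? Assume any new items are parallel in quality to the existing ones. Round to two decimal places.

n = 0.63 × (1 − 0.30) / [ 0.30 × (1 − 0.63) ]
n = 0.4410 / 0.1110 ≈ 3.9730

3.97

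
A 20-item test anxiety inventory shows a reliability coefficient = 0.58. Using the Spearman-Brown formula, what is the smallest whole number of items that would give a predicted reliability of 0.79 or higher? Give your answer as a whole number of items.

n = 0.79 × (1 − 0.58) / [ 0.58 × (1 − 0.79) ]
n = 0.3318 / 0.1218 ≈ 2.7241
So the test needs 2.7241 × 20 ≈ 54.48 items; rounding up, 55.

55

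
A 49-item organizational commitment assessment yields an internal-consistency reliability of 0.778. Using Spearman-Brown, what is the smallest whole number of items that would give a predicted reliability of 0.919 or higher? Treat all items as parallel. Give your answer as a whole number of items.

Invert Spearman-Brown to solve for n:
n = r_target (1 − r_old) / [ r_old (1 − r_target) ]
n = 0.919(1 − 0.778) / [0.778(1 − 0.919)]
  = 0.204018 / 0.063018 = 3.2375
3.2375 × 49 = 158.64 → 159 items

159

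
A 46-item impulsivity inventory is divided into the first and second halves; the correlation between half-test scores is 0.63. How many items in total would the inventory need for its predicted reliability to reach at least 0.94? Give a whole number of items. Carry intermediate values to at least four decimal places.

r_full = 2(0.63)/(1 + 0.63) = 0.7730
n = r_tgt(1 − r_full) / [r_full(1 − r_tgt)] = 0.94 × 0.2270 / (0.7730 × 0.06) ≈ 4.6007
Required items = 4.6007 × 46 = 211.63, so 212 items.

212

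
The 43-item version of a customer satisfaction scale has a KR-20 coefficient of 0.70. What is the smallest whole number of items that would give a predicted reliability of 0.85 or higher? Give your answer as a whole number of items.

105

Invert Spearman-Brown to solve for n:
n = r*(1 − r) / [ r (1 − r*) ]
n = [0.85 × 0.30] / [0.70 × 0.15]
n = 0.2550 / 0.1050 ≈ 2.4286
Items needed = n × 43 = 2.4286 × 43 ≈ 104.43 → round up to 105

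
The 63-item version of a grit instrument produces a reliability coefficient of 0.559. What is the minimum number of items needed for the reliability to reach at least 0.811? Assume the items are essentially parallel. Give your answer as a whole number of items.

Rearranging the Spearman-Brown formula for n,
n = r*(1 − r) / [ r (1 − r*) ]
n = 0.811 × (1 − 0.559) / [ 0.559 × (1 − 0.811) ]
n = 0.357651 / 0.105651 ≈ 3.3852
Items needed = n × 63 = 3.3852 × 63 ≈ 213.27 → round up to 214

214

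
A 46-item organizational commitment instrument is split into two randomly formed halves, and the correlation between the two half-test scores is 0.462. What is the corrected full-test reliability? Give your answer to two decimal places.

Apply the Spearman-Brown correction with n = 2:
r_full = 2(0.462) / (1 + 0.462)
       = 0.9240 / 1.4620 = 0.6320

0.63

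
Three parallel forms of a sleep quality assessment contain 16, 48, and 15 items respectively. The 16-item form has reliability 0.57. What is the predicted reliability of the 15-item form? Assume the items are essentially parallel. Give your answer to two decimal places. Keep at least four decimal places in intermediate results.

0.55

The 48-item form is not needed; work directly from the 16-item form with n = 15/16 = 0.9375.
r_{15} = n·r / (1 + (n − 1)·r) = 0.5344 / 0.9644 ≈ 0.5541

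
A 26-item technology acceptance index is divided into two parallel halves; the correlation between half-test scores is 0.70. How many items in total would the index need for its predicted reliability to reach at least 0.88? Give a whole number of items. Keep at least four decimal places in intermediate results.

r_full = 2(0.70)/(1 + 0.70) = 0.8235
n = r_tgt(1 − r_full) / [r_full(1 − r_tgt)] = 0.88 × 0.1765 / (0.8235 × 0.12) ≈ 1.5717
Required items = 1.5717 × 26 = 40.86, so 41 items.

41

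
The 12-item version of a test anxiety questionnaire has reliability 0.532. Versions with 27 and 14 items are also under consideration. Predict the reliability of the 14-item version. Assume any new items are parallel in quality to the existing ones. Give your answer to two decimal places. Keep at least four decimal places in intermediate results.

The 27-item form is not needed; work directly from the 12-item form with n = 14/12 = 1.1667.
r_{14} = n·r / (1 + (n − 1)·r) = 0.6207 / 1.0887 ≈ 0.5701

0.57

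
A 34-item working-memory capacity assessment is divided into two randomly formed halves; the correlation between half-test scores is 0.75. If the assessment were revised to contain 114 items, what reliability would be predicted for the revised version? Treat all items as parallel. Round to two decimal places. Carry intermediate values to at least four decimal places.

0.95

Spearman-Brown correction (n = 2): r_full = 2·0.75/(1 + 0.75) = 0.8571
Then adjust to 114 items: n = 114/34 = 3.3529
r_new = n·r_full / (1 + (n − 1)·r_full) = 2.8738 / 3.0167 ≈ 0.9526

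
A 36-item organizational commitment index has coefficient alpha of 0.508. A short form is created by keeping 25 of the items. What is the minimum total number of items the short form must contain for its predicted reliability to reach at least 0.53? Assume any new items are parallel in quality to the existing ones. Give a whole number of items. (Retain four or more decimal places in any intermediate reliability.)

40

First, r for the 25-item form: n = 25/36 = 0.6944, so r_25 = 0.6944·0.508/(1 + (0.6944 − 1)·0.508) = 0.4176
Then solve for n' with r_old = 0.4176, r_target = 0.53: n' = 0.53(1 − 0.4176)/[0.4176(1 − 0.53)] = 1.5727
Items = 1.5727 × 25 ≈ 39.32 → 40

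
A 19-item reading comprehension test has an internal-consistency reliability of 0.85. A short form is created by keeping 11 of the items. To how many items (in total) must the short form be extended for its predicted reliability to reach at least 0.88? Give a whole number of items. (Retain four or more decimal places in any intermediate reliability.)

Short-form reliability: n = 11/19 = 0.5789; r_11 = n·r/(1+(n−1)r) ≈ 0.7664
Length factor from the short form to reach 0.88: n' = 0.88(1 − 0.7664) / [0.7664(1 − 0.88)] ≈ 2.2352
Total items = 2.2352 × 11 = 24.59, rounded up to 25.

25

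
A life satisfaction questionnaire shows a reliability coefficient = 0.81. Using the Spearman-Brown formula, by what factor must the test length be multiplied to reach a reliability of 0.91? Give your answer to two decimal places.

2.37

n = [0.91 × 0.19] / [0.81 × 0.09]
n = 0.1729 / 0.0729 ≈ 2.3717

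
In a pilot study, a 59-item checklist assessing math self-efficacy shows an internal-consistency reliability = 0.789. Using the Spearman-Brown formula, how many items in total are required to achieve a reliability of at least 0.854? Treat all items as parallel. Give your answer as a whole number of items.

Rearranging the Spearman-Brown formula for n,
n = r*(1 − r) / [ r (1 − r*) ]
n = [0.854 × 0.211] / [0.789 × 0.146]
n = 0.180194 / 0.115194 ≈ 1.5643
1.5643 × 59 = 92.29 → 93 items

93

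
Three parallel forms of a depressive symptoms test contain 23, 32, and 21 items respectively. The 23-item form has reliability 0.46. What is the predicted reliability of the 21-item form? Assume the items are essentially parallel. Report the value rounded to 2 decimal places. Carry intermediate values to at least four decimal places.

0.44

Only the ratio of lengths matters: n = 21/23 = 0.9130
r_{21} = n·r / (1 + (n − 1)·r) = 0.4200 / 0.9600 ≈ 0.4375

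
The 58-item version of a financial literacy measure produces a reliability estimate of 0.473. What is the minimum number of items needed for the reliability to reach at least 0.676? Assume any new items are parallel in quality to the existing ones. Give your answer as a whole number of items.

Rearranging the Spearman-Brown formula for n,
n = r*(1 − r) / [ r (1 − r*) ]
n = 0.676(1 − 0.473) / [0.473(1 − 0.676)]
  = 0.356252 / 0.153252 = 2.3246
2.3246 × 58 = 134.83 → 135 items

135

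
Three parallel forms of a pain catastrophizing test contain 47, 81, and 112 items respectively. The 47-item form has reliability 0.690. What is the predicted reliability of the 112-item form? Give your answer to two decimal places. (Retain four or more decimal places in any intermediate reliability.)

0.84

The 81-item form is not needed; work directly from the 47-item form with n = 112/47 = 2.3830.
r_{112} = n·r / (1 + (n − 1)·r) = 1.6443 / 1.9543 ≈ 0.8414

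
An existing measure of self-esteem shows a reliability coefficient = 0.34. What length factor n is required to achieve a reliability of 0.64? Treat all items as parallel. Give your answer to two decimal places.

n = 0.64(1 − 0.34) / [0.34(1 − 0.64)]
  = 0.4224 / 0.1224 = 3.4510

3.45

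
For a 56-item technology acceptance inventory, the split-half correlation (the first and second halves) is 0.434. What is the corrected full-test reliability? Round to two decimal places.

0.61

r_full = 2(0.434) / (1 + 0.434)
r_full = 0.8680 / 1.4340 ≈ 0.6053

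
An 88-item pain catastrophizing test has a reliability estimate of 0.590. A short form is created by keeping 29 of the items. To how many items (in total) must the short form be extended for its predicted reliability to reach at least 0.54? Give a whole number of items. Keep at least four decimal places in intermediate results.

Short-form reliability: n = 29/88 = 0.3295; r_29 = n·r/(1+(n−1)r) ≈ 0.3216
Length factor from the short form to reach 0.54: n' = 0.54(1 − 0.3216) / [0.3216(1 − 0.54)] ≈ 2.4763
Items = 2.4763 × 29 ≈ 71.81 → 72

72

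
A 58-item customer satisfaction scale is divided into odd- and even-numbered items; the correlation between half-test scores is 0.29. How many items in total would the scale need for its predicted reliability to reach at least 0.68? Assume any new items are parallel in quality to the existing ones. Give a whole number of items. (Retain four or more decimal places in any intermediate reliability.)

Corrected full-test reliability: r_full = 2 × 0.29 / (1 + 0.29) ≈ 0.4496
Solve Spearman-Brown for n: n = 0.68(1 − 0.4496) / [0.4496(1 − 0.68)] = 2.6014
Items = 2.6014 × 58 ≈ 150.88 → 151

151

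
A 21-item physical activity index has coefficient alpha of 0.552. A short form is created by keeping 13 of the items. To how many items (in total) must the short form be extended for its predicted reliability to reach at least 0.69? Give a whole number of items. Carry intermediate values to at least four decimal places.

38

Short-form reliability: n = 13/21 = 0.6190; r_13 = n·r/(1+(n−1)r) ≈ 0.4327
Length factor from the short form to reach 0.69: n' = 0.69(1 − 0.4327) / [0.4327(1 − 0.69)] ≈ 2.9182
Items = 2.9182 × 13 ≈ 37.94 → 38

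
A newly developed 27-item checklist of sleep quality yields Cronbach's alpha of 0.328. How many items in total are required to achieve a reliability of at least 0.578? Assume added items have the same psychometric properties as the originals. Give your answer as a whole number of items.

76

Rearranging the Spearman-Brown formula for n,
n = r_target (1 − r_old) / [ r_old (1 − r_target) ]
n = [0.578 × 0.672] / [0.328 × 0.422]
  = 0.388416 / 0.138416 = 2.8061
2.8061 × 27 = 75.76 → 76 items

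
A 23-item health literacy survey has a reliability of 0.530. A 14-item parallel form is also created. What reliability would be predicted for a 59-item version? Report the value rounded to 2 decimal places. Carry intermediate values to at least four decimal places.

0.74

The 14-item form is not needed; work directly from the 23-item form with n = 59/23 = 2.5652.
r_{59} = n·r / (1 + (n − 1)·r) = 1.3596 / 1.8296 ≈ 0.7431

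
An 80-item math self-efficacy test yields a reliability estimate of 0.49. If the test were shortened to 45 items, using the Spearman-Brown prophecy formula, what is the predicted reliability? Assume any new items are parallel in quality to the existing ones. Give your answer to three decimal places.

0.351

Length ratio n = 45/80 = 0.5625
r_new = 0.5625·0.49 / [1 + (0.5625 − 1)·0.49]
     = 0.2756 / 0.7856 = 0.3508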